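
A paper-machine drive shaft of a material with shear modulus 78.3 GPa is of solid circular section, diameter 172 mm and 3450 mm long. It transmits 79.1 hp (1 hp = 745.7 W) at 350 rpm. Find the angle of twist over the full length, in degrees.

ω = 2π·350/60 = 36.65 rad/s, so T = P/ω = 79.1×745.7 / 36.65 = 1609 N·m.
J = πd⁴/32 = π(0.172)⁴/32 = 8.592×10^-5 m⁴.
θ = T·L/(G·J) = 1609 × 3.45 / (78.3×10⁹ × 8.592×10^-5) = 8.253×10^-4 rad.

0.0473°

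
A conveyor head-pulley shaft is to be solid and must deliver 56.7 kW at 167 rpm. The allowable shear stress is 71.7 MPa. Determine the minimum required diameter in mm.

ω = 2π·167/60 = 17.49 rad/s, so T = P/ω = 56.7×10³ / 17.49 = 3242 N·m.
For a solid shaft τ_max = 16T/(πd³), so d = (16T/(π τ_allow))^(1/3) = (16·3242/(π·7.17×10^7))^(1/3) = 0.06130 m.

61.3 mm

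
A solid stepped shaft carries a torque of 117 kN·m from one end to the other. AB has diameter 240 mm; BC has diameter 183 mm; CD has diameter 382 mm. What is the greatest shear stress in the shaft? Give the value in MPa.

Under the same torque, τ_max = 16T/(πd³) is largest where d is smallest — segment BC (d = 183 mm).
τ_max = 16·117000/(π·(0.183)³) = 9.723×10^7 Pa.

97.2 MPa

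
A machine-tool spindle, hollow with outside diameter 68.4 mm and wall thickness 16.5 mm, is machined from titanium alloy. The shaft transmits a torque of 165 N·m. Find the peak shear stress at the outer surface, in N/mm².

J = π(d_o⁴ − d_i⁴)/32 = π(0.0684⁴ − 0.0354⁴)/32 = 1.995×10^-6 m⁴.
τ_max = T·r/J = 165.0 × 0.0342 / 1.995×10^-6 = 2.829×10^6 Pa.

2.83 N/mm²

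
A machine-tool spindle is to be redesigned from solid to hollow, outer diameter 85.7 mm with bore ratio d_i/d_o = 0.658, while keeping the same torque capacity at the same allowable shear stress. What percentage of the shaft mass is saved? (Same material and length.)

34.9 %

Equal τ_max and T ⇒ the solid shaft needs d_s³ = d_o³(1−k⁴), so d_s = 85.7·(1−0.658⁴)^(1/3) = 79.97 mm.
Area ratio A_h/A_s = d_o²(1−k²)/d_s² = (1−k²)/(1−k⁴)^(2/3) = 0.6512.
Mass saving = 1 − 0.6512 = 34.9 %.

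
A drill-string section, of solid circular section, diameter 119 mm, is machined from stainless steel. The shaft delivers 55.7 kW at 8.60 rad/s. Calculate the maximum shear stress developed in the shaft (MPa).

ω = 8.60 rad/s, so T = P/ω = 55.7×10³ / 8.600 = 6477 N·m.
J = πd⁴/32 = π(0.119)⁴/32 = 1.969×10^-5 m⁴.
τ_max = T·r/J = 6477 × 0.0595 / 1.969×10^-5 = 1.957×10^7 Pa.

19.6 MPa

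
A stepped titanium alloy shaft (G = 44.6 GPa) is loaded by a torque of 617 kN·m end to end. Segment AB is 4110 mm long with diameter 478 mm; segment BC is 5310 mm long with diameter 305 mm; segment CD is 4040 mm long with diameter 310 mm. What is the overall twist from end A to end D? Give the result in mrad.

159 mrad

J_AB = π(0.478)⁴/32 = 5.13×10^-3 m⁴; J_BC = π(0.305)⁴/32 = 8.50×10^-4 m⁴; J_CD = π(0.310)⁴/32 = 9.07×10^-4 m⁴.
θ = (T/G)·Σ L_i/J_i = (617000/44.6×10⁹)·(4.11/5.13×10^-3 + 5.31/8.50×10^-4 + 4.04/9.07×10^-4) = 0.1592 rad.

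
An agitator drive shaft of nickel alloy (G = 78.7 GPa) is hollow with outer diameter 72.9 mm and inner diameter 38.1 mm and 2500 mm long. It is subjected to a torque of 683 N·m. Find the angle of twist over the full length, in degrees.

J = π(d_o⁴ − d_i⁴)/32 = π(0.0729⁴ − 0.0381⁴)/32 = 2.566×10^-6 m⁴.
θ = T·L/(G·J) = 683.0 × 2.50 / (78.7×10⁹ × 2.566×10^-6) = 8.456×10^-3 rad.

0.484°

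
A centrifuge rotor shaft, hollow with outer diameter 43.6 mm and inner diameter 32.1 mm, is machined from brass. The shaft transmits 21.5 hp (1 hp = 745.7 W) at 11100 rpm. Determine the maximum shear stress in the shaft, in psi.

ω = 2π·11100/60 = 1162 rad/s, so T = P/ω = 21.5×745.7 / 1162 = 13.79 N·m.
J = π(d_o⁴ − d_i⁴)/32 = π(0.0436⁴ − 0.0321⁴)/32 = 2.505×10^-7 m⁴.
τ_max = T·r/J = 13.79 × 0.0218 / 2.505×10^-7 = 1.200×10^6 Pa.

174 psi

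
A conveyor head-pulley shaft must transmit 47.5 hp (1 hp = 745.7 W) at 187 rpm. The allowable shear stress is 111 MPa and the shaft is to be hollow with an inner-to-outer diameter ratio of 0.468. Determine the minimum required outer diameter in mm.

ω = 2π·187/60 = 19.58 rad/s, so T = P/ω = 47.5×745.7 / 19.58 = 1809 N·m.
For a hollow shaft with d_i/d_o = 0.468: τ_max = 16T/(π d_o³ (1−k⁴)), so d_o = [16T/(π τ_allow (1−k⁴))]^(1/3) = [16·1809/(π·1.11×10^8·0.9520)]^(1/3) = 0.04434 m.

44.3 mm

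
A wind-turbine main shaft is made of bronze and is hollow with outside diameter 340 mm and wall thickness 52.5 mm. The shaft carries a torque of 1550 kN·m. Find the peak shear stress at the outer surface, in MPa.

260 MPa

J = π(d_o⁴ − d_i⁴)/32 = π(0.340⁴ − 0.235⁴)/32 = 1.013×10^-3 m⁴.
τ_max = T·r/J = 1.550e6 × 0.170 / 1.013×10^-3 = 2.602×10^8 Pa.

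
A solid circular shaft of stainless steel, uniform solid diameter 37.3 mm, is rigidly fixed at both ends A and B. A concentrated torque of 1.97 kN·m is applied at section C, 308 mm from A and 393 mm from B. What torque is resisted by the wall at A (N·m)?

1100 N·m

With uniform GJ and both ends fixed, compatibility θ_AC = θ_CB gives T_A·a = T_B·b, together with T_A + T_B = T₀.
T_A = T₀·b/(a+b) = 1970·393/701.0 = 1104 N·m; T_B = 865.6 N·m.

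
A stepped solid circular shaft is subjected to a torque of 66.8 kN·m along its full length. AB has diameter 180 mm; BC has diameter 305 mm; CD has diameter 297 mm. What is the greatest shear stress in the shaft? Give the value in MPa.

Under the same torque, τ_max = 16T/(πd³) is largest where d is smallest — segment AB (d = 180 mm).
τ_max = 16·66800/(π·(0.180)³) = 5.833×10^7 Pa.

58.3 MPa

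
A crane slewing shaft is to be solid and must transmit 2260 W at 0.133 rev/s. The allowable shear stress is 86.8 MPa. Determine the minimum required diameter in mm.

ω = 2π·0.133 = 0.8357 rad/s, so T = P/ω = 2260 / 0.8357 = 2704 N·m.
For a solid shaft τ_max = 16T/(πd³), so d = (16T/(π τ_allow))^(1/3) = (16·2704/(π·8.68×10^7))^(1/3) = 0.05414 m.

54.1 mm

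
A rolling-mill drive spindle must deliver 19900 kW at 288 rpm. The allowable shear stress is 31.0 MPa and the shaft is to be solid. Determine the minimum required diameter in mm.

ω = 2π·288/60 = 30.16 rad/s, so T = P/ω = 19900×10³ / 30.16 = 659800 N·m.
For a solid shaft τ_max = 16T/(πd³), so d = (16T/(π τ_allow))^(1/3) = (16·659800/(π·3.10×10^7))^(1/3) = 0.4768 m.

477 mm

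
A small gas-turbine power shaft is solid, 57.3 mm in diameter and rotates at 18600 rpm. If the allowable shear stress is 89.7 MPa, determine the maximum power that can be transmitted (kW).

J = πd⁴/32 = π(0.0573)⁴/32 = 1.058×10^-6 m⁴.
T_max = τ_allow·J/r = 8.97×10^7 × 1.058×10^-6 / 0.0286 = 3313 N·m.
ω = 2π·18600/60 = 1948 rad/s, so P_max = T_max·ω = 6.454×10^6 W.

6450 kW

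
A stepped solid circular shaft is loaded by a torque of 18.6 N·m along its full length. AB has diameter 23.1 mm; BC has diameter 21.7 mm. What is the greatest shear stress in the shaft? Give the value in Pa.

9.27e6 Pa

Under the same torque, τ_max = 16T/(πd³) is largest where d is smallest — segment BC (d = 21.7 mm).
τ_max = 16·18.60/(π·(0.0217)³) = 9.271×10^6 Pa.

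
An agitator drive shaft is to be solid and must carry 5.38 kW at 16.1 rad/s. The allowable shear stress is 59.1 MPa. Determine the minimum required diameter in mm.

30.7 mm

ω = 16.1 rad/s, so T = P/ω = 5.38×10³ / 16.10 = 334.2 N·m.
For a solid shaft τ_max = 16T/(πd³), so d = (16T/(π τ_allow))^(1/3) = (16·334.2/(π·5.91×10^7))^(1/3) = 0.03065 m.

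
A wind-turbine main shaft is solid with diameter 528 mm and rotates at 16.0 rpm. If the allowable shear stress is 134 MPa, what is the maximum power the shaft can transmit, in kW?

6490 kW

J = πd⁴/32 = π(0.528)⁴/32 = 7.630×10^-3 m⁴.
T_max = τ_allow·J/r = 1.34×10^8 × 7.630×10^-3 / 0.264 = 3.873e6 N·m.
ω = 2π·16.0/60 = 1.676 rad/s, so P_max = T_max·ω = 6.489×10^6 W.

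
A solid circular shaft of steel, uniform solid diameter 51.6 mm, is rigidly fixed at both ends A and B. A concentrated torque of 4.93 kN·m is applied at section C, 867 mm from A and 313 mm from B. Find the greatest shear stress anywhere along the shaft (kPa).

134000 kPa

With uniform GJ and both ends fixed, compatibility θ_AC = θ_CB gives T_A·a = T_B·b, together with T_A + T_B = T₀.
T_A = T₀·b/(a+b) = 4930·313/1180 = 1308 N·m; T_B = 3622 N·m.
τ in each portion: τ_AC = 4.85×10^7 Pa, τ_CB = 1.34×10^8 Pa; maximum is in CB.
τ_max = T_CB·r/J = 3622·0.0258/6.96×10^-7 = 1.343×10^8 Pa.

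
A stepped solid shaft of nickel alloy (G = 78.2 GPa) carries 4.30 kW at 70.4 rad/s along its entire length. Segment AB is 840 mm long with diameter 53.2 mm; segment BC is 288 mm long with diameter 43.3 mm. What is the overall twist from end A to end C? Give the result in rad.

0.00149 rad

ω = 70.4 rad/s, so T = P/ω = 4.30×10³ / 70.40 = 61.08 N·m.
J_AB = π(0.0532)⁴/32 = 7.86×10^-7 m⁴; J_BC = π(0.0433)⁴/32 = 3.45×10^-7 m⁴.
θ = (T/G)·Σ L_i/J_i = (61.08/78.2×10⁹)·(0.840/7.86×10^-7 + 0.288/3.45×10^-7) = 1.486×10^-3 rad.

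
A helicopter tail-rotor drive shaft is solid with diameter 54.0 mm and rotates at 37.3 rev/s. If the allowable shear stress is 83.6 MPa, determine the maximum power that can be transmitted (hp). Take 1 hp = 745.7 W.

812 hp

J = πd⁴/32 = π(0.0540)⁴/32 = 8.348×10^-7 m⁴.
T_max = τ_allow·J/r = 8.36×10^7 × 8.348×10^-7 / 0.0270 = 2585 N·m.
ω = 2π·37.3 = 234.4 rad/s, so P_max = T_max·ω = 6.058×10^5 W.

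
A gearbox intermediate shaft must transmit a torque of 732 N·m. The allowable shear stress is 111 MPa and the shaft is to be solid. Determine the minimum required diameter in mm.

32.3 mm

For a solid shaft τ_max = 16T/(πd³), so d = (16T/(π τ_allow))^(1/3) = (16·732.0/(π·1.11×10^8))^(1/3) = 0.03226 m.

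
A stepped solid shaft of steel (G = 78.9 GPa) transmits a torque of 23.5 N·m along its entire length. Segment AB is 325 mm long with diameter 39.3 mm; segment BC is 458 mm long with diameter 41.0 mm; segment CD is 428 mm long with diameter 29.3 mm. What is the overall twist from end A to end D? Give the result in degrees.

0.153°

J_AB = π(0.0393)⁴/32 = 2.34×10^-7 m⁴; J_BC = π(0.0410)⁴/32 = 2.77×10^-7 m⁴; J_CD = π(0.0293)⁴/32 = 7.24×10^-8 m⁴.
θ = (T/G)·Σ L_i/J_i = (23.50/78.9×10⁹)·(0.325/2.34×10^-7 + 0.458/2.77×10^-7 + 0.428/7.24×10^-8) = 2.667×10^-3 rad.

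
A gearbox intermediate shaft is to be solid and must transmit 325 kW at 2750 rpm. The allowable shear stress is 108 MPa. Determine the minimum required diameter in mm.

ω = 2π·2750/60 = 288.0 rad/s, so T = P/ω = 325×10³ / 288.0 = 1129 N·m.
For a solid shaft τ_max = 16T/(πd³), so d = (16T/(π τ_allow))^(1/3) = (16·1129/(π·1.08×10^8))^(1/3) = 0.03761 m.

37.6 mm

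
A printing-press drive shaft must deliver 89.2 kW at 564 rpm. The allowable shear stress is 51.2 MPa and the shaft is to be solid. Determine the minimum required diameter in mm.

53.2 mm

ω = 2π·564/60 = 59.06 rad/s, so T = P/ω = 89.2×10³ / 59.06 = 1510 N·m.
For a solid shaft τ_max = 16T/(πd³), so d = (16T/(π τ_allow))^(1/3) = (16·1510/(π·5.12×10^7))^(1/3) = 0.05316 m.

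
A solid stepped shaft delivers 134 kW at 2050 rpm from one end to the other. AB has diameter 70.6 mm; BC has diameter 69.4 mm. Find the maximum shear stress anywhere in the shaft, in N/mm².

9.51 N/mm²

ω = 2π·2050/60 = 214.7 rad/s, so T = P/ω = 134×10³ / 214.7 = 624.2 N·m.
Under the same torque, τ_max = 16T/(πd³) is largest where d is smallest — segment BC (d = 69.4 mm).
τ_max = 16·624.2/(π·(0.0694)³) = 9.511×10^6 Pa.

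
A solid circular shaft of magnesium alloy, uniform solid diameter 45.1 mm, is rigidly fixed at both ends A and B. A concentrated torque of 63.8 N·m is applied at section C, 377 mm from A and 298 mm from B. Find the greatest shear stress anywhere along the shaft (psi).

With uniform GJ and both ends fixed, compatibility θ_AC = θ_CB gives T_A·a = T_B·b, together with T_A + T_B = T₀.
T_A = T₀·b/(a+b) = 63.80·298/675.0 = 28.17 N·m; T_B = 35.63 N·m.
τ in each portion: τ_AC = 1.56×10^6 Pa, τ_CB = 1.98×10^6 Pa; maximum is in CB.
τ_max = T_CB·r/J = 35.63·0.0226/4.06×10^-7 = 1.978×10^6 Pa.

287 psi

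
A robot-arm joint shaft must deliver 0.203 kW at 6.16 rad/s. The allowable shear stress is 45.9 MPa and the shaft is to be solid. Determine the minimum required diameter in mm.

ω = 6.16 rad/s, so T = P/ω = 0.203×10³ / 6.160 = 32.95 N·m.
For a solid shaft τ_max = 16T/(πd³), so d = (16T/(π τ_allow))^(1/3) = (16·32.95/(π·4.59×10^7))^(1/3) = 0.01541 m.

15.4 mm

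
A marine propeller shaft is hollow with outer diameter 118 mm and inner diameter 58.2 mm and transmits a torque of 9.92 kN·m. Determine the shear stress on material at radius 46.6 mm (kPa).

J = π(d_o⁴ − d_i⁴)/32 = π(0.118⁴ − 0.0582⁴)/32 = 1.791×10^-5 m⁴.
Shear stress varies linearly with radius: τ = T·r/J = 9920 × 0.0466 / 1.791×10^-5 = 2.581×10^7 Pa.

25800 kPa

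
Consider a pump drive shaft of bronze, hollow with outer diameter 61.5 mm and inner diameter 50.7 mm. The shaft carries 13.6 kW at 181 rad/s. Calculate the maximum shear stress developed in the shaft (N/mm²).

ω = 181 rad/s, so T = P/ω = 13.6×10³ / 181.0 = 75.14 N·m.
J = π(d_o⁴ − d_i⁴)/32 = π(0.0615⁴ − 0.0507⁴)/32 = 7.557×10^-7 m⁴.
τ_max = T·r/J = 75.14 × 0.0307 / 7.557×10^-7 = 3.057×10^6 Pa.

3.06 N/mm²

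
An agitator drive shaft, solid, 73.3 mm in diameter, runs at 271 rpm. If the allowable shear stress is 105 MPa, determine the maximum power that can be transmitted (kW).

230 kW

J = πd⁴/32 = π(0.0733)⁴/32 = 2.834×10^-6 m⁴.
T_max = τ_allow·J/r = 1.05×10^8 × 2.834×10^-6 / 0.0367 = 8120 N·m.
ω = 2π·271/60 = 28.38 rad/s, so P_max = T_max·ω = 2.304×10^5 W.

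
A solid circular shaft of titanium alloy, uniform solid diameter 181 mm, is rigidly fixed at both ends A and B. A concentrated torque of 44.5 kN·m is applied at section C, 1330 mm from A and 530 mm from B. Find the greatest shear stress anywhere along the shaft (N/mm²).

With uniform GJ and both ends fixed, compatibility θ_AC = θ_CB gives T_A·a = T_B·b, together with T_A + T_B = T₀.
T_A = T₀·b/(a+b) = 44500·530/1860 = 12680 N·m; T_B = 31820 N·m.
τ in each portion: τ_AC = 1.09×10^7 Pa, τ_CB = 2.73×10^7 Pa; maximum is in CB.
τ_max = T_CB·r/J = 31820·0.0905/1.05×10^-4 = 2.733×10^7 Pa.

27.3 N/mm²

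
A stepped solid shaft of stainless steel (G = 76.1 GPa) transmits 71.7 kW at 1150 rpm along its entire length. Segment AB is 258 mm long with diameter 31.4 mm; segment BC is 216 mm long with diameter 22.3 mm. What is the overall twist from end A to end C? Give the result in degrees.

5.20°

ω = 2π·1150/60 = 120.4 rad/s, so T = P/ω = 71.7×10³ / 120.4 = 595.4 N·m.
J_AB = π(0.0314)⁴/32 = 9.54×10^-8 m⁴; J_BC = π(0.0223)⁴/32 = 2.43×10^-8 m⁴.
θ = (T/G)·Σ L_i/J_i = (595.4/76.1×10⁹)·(0.258/9.54×10^-8 + 0.216/2.43×10^-8) = 0.09076 rad.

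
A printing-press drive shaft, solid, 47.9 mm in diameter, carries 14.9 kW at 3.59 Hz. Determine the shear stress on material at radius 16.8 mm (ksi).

3.11 ksi

ω = 2π·3.59 = 22.56 rad/s, so T = P/ω = 14.9×10³ / 22.56 = 660.6 N·m.
J = πd⁴/32 = π(0.0479)⁴/32 = 5.168×10^-7 m⁴.
Shear stress varies linearly with radius: τ = T·r/J = 660.6 × 0.0168 / 5.168×10^-7 = 2.147×10^7 Pa.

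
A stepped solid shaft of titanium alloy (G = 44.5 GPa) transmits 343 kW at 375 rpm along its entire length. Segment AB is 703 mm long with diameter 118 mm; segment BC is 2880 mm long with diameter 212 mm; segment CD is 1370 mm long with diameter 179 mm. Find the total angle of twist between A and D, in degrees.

ω = 2π·375/60 = 39.27 rad/s, so T = P/ω = 343×10³ / 39.27 = 8734 N·m.
J_AB = π(0.118)⁴/32 = 1.90×10^-5 m⁴; J_BC = π(0.212)⁴/32 = 1.98×10^-4 m⁴; J_CD = π(0.179)⁴/32 = 1.01×10^-4 m⁴.
θ = (T/G)·Σ L_i/J_i = (8734/44.5×10⁹)·(0.703/1.90×10^-5 + 2.88/1.98×10^-4 + 1.37/1.01×10^-4) = 0.01277 rad.

0.732°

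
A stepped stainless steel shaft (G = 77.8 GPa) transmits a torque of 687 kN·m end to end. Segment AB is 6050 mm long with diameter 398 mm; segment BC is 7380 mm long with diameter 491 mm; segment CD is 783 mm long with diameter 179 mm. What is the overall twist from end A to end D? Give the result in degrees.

5.83°

J_AB = π(0.398)⁴/32 = 2.46×10^-3 m⁴; J_BC = π(0.491)⁴/32 = 5.71×10^-3 m⁴; J_CD = π(0.179)⁴/32 = 1.01×10^-4 m⁴.
θ = (T/G)·Σ L_i/J_i = (687000/77.8×10⁹)·(6.05/2.46×10^-3 + 7.38/5.71×10^-3 + 0.783/1.01×10^-4) = 0.1017 rad.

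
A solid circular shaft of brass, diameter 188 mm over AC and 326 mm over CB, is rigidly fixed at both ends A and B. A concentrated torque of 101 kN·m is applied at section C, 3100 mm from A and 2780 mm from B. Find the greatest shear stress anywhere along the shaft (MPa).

Compatibility: T_A·a/J_AC = T_B·b/J_CB with T_A + T_B = T₀.
J_AC = 1.23×10^-4 m⁴, J_CB = 1.11×10^-3 m⁴, so T_A = T₀·(J_AC/a)/((J_AC/a)+(J_CB/b)) = 9114 N·m, T_B = 91890 N·m.
τ in each portion: τ_AC = 6.99×10^6 Pa, τ_CB = 1.35×10^7 Pa; maximum is in CB.
τ_max = T_CB·r/J = 91890·0.163/1.11×10^-3 = 1.351×10^7 Pa.

13.5 MPa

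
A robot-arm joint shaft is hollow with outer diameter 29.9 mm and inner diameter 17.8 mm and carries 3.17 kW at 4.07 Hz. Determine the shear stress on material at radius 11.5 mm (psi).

ω = 2π·4.07 = 25.57 rad/s, so T = P/ω = 3.17×10³ / 25.57 = 124.0 N·m.
J = π(d_o⁴ − d_i⁴)/32 = π(0.0299⁴ − 0.0178⁴)/32 = 6.861×10^-8 m⁴.
Shear stress varies linearly with radius: τ = T·r/J = 124.0 × 0.0115 / 6.861×10^-8 = 2.078×10^7 Pa.

3010 psi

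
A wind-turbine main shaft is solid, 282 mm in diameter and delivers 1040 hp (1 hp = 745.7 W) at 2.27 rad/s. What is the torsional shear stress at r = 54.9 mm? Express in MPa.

ω = 2.27 rad/s, so T = P/ω = 1040×745.7 / 2.270 = 341600 N·m.
J = πd⁴/32 = π(0.282)⁴/32 = 6.209×10^-4 m⁴.
Shear stress varies linearly with radius: τ = T·r/J = 341600 × 0.0549 / 6.209×10^-4 = 3.021×10^7 Pa.

30.2 MPa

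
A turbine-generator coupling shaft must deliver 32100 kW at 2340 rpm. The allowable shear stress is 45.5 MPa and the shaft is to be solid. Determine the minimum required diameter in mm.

ω = 2π·2340/60 = 245.0 rad/s, so T = P/ω = 32100×10³ / 245.0 = 131000 N·m.
For a solid shaft τ_max = 16T/(πd³), so d = (16T/(π τ_allow))^(1/3) = (16·131000/(π·4.55×10^7))^(1/3) = 0.2448 m.

245 mm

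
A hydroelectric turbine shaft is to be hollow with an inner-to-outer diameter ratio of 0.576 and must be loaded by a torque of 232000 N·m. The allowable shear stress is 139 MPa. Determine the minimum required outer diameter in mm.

212 mm

For a hollow shaft with d_i/d_o = 0.576: τ_max = 16T/(π d_o³ (1−k⁴)), so d_o = [16T/(π τ_allow (1−k⁴))]^(1/3) = [16·232000/(π·1.39×10^8·0.8899)]^(1/3) = 0.2122 m.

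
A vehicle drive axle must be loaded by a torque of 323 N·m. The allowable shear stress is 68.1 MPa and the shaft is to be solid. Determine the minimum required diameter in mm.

28.9 mm

For a solid shaft τ_max = 16T/(πd³), so d = (16T/(π τ_allow))^(1/3) = (16·323.0/(π·6.81×10^7))^(1/3) = 0.02891 m.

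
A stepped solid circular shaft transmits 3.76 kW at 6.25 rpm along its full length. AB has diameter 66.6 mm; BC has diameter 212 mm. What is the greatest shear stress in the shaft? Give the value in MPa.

ω = 2π·6.25/60 = 0.6545 rad/s, so T = P/ω = 3.76×10³ / 0.6545 = 5745 N·m.
Under the same torque, τ_max = 16T/(πd³) is largest where d is smallest — segment AB (d = 66.6 mm).
τ_max = 16·5745/(π·(0.0666)³) = 9.904×10^7 Pa.

99.0 MPa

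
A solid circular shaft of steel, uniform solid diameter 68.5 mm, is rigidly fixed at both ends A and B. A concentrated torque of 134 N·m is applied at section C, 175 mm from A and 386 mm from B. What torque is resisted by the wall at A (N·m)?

92.2 N·m

With uniform GJ and both ends fixed, compatibility θ_AC = θ_CB gives T_A·a = T_B·b, together with T_A + T_B = T₀.
T_A = T₀·b/(a+b) = 134.0·386/561.0 = 92.20 N·m; T_B = 41.80 N·m.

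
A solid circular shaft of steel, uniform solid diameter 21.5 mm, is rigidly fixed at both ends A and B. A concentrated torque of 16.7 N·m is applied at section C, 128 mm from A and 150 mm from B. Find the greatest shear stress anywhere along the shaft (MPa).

4.62 MPa

With uniform GJ and both ends fixed, compatibility θ_AC = θ_CB gives T_A·a = T_B·b, together with T_A + T_B = T₀.
T_A = T₀·b/(a+b) = 16.70·150/278.0 = 9.011 N·m; T_B = 7.689 N·m.
τ in each portion: τ_AC = 4.62×10^6 Pa, τ_CB = 3.94×10^6 Pa; maximum is in AC.
τ_max = T_AC·r/J = 9.011·0.0107/2.10×10^-8 = 4.618×10^6 Pa.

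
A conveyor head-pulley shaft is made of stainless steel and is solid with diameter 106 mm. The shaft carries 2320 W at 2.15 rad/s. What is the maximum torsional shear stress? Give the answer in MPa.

ω = 2.15 rad/s, so T = P/ω = 2320 / 2.150 = 1079 N·m.
J = πd⁴/32 = π(0.106)⁴/32 = 1.239×10^-5 m⁴.
τ_max = T·r/J = 1079 × 0.0530 / 1.239×10^-5 = 4.614×10^6 Pa.

4.61 MPa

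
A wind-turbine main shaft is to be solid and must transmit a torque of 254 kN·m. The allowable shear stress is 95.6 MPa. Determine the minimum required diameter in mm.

For a solid shaft τ_max = 16T/(πd³), so d = (16T/(π τ_allow))^(1/3) = (16·254000/(π·9.56×10^7))^(1/3) = 0.2383 m.

238 mm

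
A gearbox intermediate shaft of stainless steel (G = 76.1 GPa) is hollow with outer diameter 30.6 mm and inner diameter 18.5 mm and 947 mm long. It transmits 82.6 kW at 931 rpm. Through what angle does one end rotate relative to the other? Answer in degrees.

ω = 2π·931/60 = 97.49 rad/s, so T = P/ω = 82.6×10³ / 97.49 = 847.2 N·m.
J = π(d_o⁴ − d_i⁴)/32 = π(0.0306⁴ − 0.0185⁴)/32 = 7.458×10^-8 m⁴.
θ = T·L/(G·J) = 847.2 × 0.947 / (76.1×10⁹ × 7.458×10^-8) = 0.1414 rad.

8.10°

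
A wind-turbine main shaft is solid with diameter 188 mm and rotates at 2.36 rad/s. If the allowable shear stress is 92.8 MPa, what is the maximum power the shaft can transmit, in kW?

J = πd⁴/32 = π(0.188)⁴/32 = 1.226×10^-4 m⁴.
T_max = τ_allow·J/r = 9.28×10^7 × 1.226×10^-4 / 0.0940 = 121100 N·m.
ω = 2.36 rad/s, so P_max = T_max·ω = 2.857×10^5 W.

286 kW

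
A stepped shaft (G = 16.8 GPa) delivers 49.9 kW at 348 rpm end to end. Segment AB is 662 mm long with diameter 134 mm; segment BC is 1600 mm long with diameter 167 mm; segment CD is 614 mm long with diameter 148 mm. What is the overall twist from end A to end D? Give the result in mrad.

ω = 2π·348/60 = 36.44 rad/s, so T = P/ω = 49.9×10³ / 36.44 = 1369 N·m.
J_AB = π(0.134)⁴/32 = 3.17×10^-5 m⁴; J_BC = π(0.167)⁴/32 = 7.64×10^-5 m⁴; J_CD = π(0.148)⁴/32 = 4.71×10^-5 m⁴.
θ = (T/G)·Σ L_i/J_i = (1369/16.8×10⁹)·(0.662/3.17×10^-5 + 1.60/7.64×10^-5 + 0.614/4.71×10^-5) = 4.475×10^-3 rad.

4.47 mrad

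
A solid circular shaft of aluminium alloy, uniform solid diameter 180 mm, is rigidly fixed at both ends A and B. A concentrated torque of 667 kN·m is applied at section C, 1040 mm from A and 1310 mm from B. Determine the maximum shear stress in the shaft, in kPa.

325000 kPa

With uniform GJ and both ends fixed, compatibility θ_AC = θ_CB gives T_A·a = T_B·b, together with T_A + T_B = T₀.
T_A = T₀·b/(a+b) = 667000·1310/2350 = 371800 N·m; T_B = 295200 N·m.
τ in each portion: τ_AC = 3.25×10^8 Pa, τ_CB = 2.58×10^8 Pa; maximum is in AC.
τ_max = T_AC·r/J = 371800·0.0900/1.03×10^-4 = 3.247×10^8 Pa.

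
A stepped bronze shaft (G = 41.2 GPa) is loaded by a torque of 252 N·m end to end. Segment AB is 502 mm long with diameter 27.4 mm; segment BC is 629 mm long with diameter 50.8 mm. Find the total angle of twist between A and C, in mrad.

J_AB = π(0.0274)⁴/32 = 5.53×10^-8 m⁴; J_BC = π(0.0508)⁴/32 = 6.54×10^-7 m⁴.
θ = (T/G)·Σ L_i/J_i = (252.0/41.2×10⁹)·(0.502/5.53×10^-8 + 0.629/6.54×10^-7) = 0.06137 rad.

61.4 mrad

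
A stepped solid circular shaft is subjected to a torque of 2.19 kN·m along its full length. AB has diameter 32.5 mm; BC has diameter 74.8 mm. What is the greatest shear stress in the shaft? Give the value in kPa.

Under the same torque, τ_max = 16T/(πd³) is largest where d is smallest — segment AB (d = 32.5 mm).
τ_max = 16·2190/(π·(0.0325)³) = 3.249×10^8 Pa.

325000 kPa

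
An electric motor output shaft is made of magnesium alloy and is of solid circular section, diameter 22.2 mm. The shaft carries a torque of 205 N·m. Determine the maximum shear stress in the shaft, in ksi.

13.8 ksi

J = πd⁴/32 = π(0.0222)⁴/32 = 2.385×10^-8 m⁴.
τ_max = T·r/J = 205.0 × 0.0111 / 2.385×10^-8 = 9.543×10^7 Pa.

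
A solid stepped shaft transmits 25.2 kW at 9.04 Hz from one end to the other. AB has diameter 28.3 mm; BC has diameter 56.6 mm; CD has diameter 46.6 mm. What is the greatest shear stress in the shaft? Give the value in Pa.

ω = 2π·9.04 = 56.80 rad/s, so T = P/ω = 25.2×10³ / 56.80 = 443.7 N·m.
Under the same torque, τ_max = 16T/(πd³) is largest where d is smallest — segment AB (d = 28.3 mm).
τ_max = 16·443.7/(π·(0.0283)³) = 9.969×10^7 Pa.

9.97e7 Pa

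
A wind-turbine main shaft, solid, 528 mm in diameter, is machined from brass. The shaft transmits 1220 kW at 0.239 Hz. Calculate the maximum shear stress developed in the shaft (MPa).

28.1 MPa

ω = 2π·0.239 = 1.502 rad/s, so T = P/ω = 1220×10³ / 1.502 = 812400 N·m.
J = πd⁴/32 = π(0.528)⁴/32 = 7.630×10^-3 m⁴.
τ_max = T·r/J = 812400 × 0.264 / 7.630×10^-3 = 2.811×10^7 Pa.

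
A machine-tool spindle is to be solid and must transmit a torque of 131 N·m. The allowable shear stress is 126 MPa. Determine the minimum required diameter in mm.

17.4 mm

For a solid shaft τ_max = 16T/(πd³), so d = (16T/(π τ_allow))^(1/3) = (16·131.0/(π·1.26×10^8))^(1/3) = 0.01743 m.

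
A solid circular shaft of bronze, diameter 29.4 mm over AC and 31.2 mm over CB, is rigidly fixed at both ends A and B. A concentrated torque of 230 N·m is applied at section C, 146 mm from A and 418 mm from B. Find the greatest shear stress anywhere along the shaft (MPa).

Compatibility: T_A·a/J_AC = T_B·b/J_CB with T_A + T_B = T₀.
J_AC = 7.33×10^-8 m⁴, J_CB = 9.30×10^-8 m⁴, so T_A = T₀·(J_AC/a)/((J_AC/a)+(J_CB/b)) = 159.4 N·m, T_B = 70.61 N·m.
τ in each portion: τ_AC = 3.19×10^7 Pa, τ_CB = 1.18×10^7 Pa; maximum is in AC.
τ_max = T_AC·r/J = 159.4·0.0147/7.33×10^-8 = 3.194×10^7 Pa.

31.9 MPa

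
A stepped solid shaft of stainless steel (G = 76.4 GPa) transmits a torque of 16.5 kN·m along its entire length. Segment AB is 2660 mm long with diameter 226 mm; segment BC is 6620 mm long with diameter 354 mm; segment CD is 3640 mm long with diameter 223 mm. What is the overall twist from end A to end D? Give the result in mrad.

6.41 mrad

J_AB = π(0.226)⁴/32 = 2.56×10^-4 m⁴; J_BC = π(0.354)⁴/32 = 1.54×10^-3 m⁴; J_CD = π(0.223)⁴/32 = 2.43×10^-4 m⁴.
θ = (T/G)·Σ L_i/J_i = (16500/76.4×10⁹)·(2.66/2.56×10^-4 + 6.62/1.54×10^-3 + 3.64/2.43×10^-4) = 6.408×10^-3 rad.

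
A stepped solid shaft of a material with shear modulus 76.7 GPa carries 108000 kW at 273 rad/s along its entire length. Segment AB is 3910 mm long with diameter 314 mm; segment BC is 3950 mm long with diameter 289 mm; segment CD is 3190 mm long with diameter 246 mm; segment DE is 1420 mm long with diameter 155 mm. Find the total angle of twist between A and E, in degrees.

ω = 273 rad/s, so T = P/ω = 108000×10³ / 273.0 = 395600 N·m.
J_AB = π(0.314)⁴/32 = 9.54×10^-4 m⁴; J_BC = π(0.289)⁴/32 = 6.85×10^-4 m⁴; J_CD = π(0.246)⁴/32 = 3.60×10^-4 m⁴; J_DE = π(0.155)⁴/32 = 5.67×10^-5 m⁴.
θ = (T/G)·Σ L_i/J_i = (395600/76.7×10⁹)·(3.91/9.54×10^-4 + 3.95/6.85×10^-4 + 3.19/3.60×10^-4 + 1.42/5.67×10^-5) = 0.2259 rad.

12.9°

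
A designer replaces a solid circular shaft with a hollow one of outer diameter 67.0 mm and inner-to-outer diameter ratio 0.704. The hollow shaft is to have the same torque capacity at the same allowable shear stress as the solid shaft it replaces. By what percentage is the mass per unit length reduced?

39.1 %

Equal τ_max and T ⇒ the solid shaft needs d_s³ = d_o³(1−k⁴), so d_s = 67.0·(1−0.704⁴)^(1/3) = 60.99 mm.
Area ratio A_h/A_s = d_o²(1−k²)/d_s² = (1−k²)/(1−k⁴)^(2/3) = 0.6087.
Mass saving = 1 − 0.6087 = 39.1 %.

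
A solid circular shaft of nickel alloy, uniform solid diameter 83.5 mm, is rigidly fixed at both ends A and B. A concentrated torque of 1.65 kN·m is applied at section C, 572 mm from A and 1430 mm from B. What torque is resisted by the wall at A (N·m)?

With uniform GJ and both ends fixed, compatibility θ_AC = θ_CB gives T_A·a = T_B·b, together with T_A + T_B = T₀.
T_A = T₀·b/(a+b) = 1650·1430/2002 = 1179 N·m; T_B = 471.4 N·m.

1180 N·m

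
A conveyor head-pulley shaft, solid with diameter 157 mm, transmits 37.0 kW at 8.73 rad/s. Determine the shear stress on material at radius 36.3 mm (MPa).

2.58 MPa

ω = 8.73 rad/s, so T = P/ω = 37.0×10³ / 8.730 = 4238 N·m.
J = πd⁴/32 = π(0.157)⁴/32 = 5.965×10^-5 m⁴.
Shear stress varies linearly with radius: τ = T·r/J = 4238 × 0.0363 / 5.965×10^-5 = 2.579×10^6 Pa.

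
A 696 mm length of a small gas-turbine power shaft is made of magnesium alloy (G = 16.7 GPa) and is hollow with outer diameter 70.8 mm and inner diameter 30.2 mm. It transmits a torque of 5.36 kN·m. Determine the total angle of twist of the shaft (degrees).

5.37°

J = π(d_o⁴ − d_i⁴)/32 = π(0.0708⁴ − 0.0302⁴)/32 = 2.385×10^-6 m⁴.
θ = T·L/(G·J) = 5360 × 0.696 / (16.7×10⁹ × 2.385×10^-6) = 0.09366 rad.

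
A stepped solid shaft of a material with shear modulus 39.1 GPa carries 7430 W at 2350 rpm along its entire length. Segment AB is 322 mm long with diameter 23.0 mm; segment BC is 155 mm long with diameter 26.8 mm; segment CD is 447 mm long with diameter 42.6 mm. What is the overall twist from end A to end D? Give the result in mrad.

12.5 mrad

ω = 2π·2350/60 = 246.1 rad/s, so T = P/ω = 7430 / 246.1 = 30.19 N·m.
J_AB = π(0.0230)⁴/32 = 2.75×10^-8 m⁴; J_BC = π(0.0268)⁴/32 = 5.06×10^-8 m⁴; J_CD = π(0.0426)⁴/32 = 3.23×10^-7 m⁴.
θ = (T/G)·Σ L_i/J_i = (30.19/39.1×10⁹)·(0.322/2.75×10^-8 + 0.155/5.06×10^-8 + 0.447/3.23×10^-7) = 0.01248 rad.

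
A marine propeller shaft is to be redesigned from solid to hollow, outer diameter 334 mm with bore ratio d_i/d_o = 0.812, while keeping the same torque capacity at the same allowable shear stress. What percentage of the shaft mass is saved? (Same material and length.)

Equal τ_max and T ⇒ the solid shaft needs d_s³ = d_o³(1−k⁴), so d_s = 334·(1−0.812⁴)^(1/3) = 276.2 mm.
Area ratio A_h/A_s = d_o²(1−k²)/d_s² = (1−k²)/(1−k⁴)^(2/3) = 0.4983.
Mass saving = 1 − 0.4983 = 50.2 %.

50.2 %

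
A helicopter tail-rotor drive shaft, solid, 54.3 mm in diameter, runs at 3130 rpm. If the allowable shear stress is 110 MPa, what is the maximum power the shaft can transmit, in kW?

J = πd⁴/32 = π(0.0543)⁴/32 = 8.535×10^-7 m⁴.
T_max = τ_allow·J/r = 1.10×10^8 × 8.535×10^-7 / 0.0271 = 3458 N·m.
ω = 2π·3130/60 = 327.8 rad/s, so P_max = T_max·ω = 1.133×10^6 W.

1130 kW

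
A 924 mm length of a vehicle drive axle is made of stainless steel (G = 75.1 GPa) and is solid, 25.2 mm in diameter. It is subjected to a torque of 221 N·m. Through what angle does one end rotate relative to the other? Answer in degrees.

J = πd⁴/32 = π(0.0252)⁴/32 = 3.959×10^-8 m⁴.
θ = T·L/(G·J) = 221.0 × 0.924 / (75.1×10⁹ × 3.959×10^-8) = 0.06868 rad.

3.94°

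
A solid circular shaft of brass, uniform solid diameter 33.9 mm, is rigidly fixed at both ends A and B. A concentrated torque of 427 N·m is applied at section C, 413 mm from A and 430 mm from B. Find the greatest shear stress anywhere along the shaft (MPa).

28.5 MPa

With uniform GJ and both ends fixed, compatibility θ_AC = θ_CB gives T_A·a = T_B·b, together with T_A + T_B = T₀.
T_A = T₀·b/(a+b) = 427.0·430/843.0 = 217.8 N·m; T_B = 209.2 N·m.
τ in each portion: τ_AC = 2.85×10^7 Pa, τ_CB = 2.73×10^7 Pa; maximum is in AC.
τ_max = T_AC·r/J = 217.8·0.0169/1.30×10^-7 = 2.847×10^7 Pa.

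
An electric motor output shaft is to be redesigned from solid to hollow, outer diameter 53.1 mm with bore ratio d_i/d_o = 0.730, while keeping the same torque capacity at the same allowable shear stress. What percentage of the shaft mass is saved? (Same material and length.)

41.6 %

Equal τ_max and T ⇒ the solid shaft needs d_s³ = d_o³(1−k⁴), so d_s = 53.1·(1−0.730⁴)^(1/3) = 47.50 mm.
Area ratio A_h/A_s = d_o²(1−k²)/d_s² = (1−k²)/(1−k⁴)^(2/3) = 0.5836.
Mass saving = 1 − 0.5836 = 41.6 %.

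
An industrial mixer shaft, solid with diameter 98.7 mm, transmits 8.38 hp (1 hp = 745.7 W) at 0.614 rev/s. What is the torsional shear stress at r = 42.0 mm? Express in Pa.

7.30e6 Pa

ω = 2π·0.614 = 3.858 rad/s, so T = P/ω = 8.38×745.7 / 3.858 = 1620 N·m.
J = πd⁴/32 = π(0.0987)⁴/32 = 9.317×10^-6 m⁴.
Shear stress varies linearly with radius: τ = T·r/J = 1620 × 0.0420 / 9.317×10^-6 = 7.302×10^6 Pa.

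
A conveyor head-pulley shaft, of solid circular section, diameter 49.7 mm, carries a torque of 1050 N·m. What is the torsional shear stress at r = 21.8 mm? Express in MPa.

38.2 MPa

J = πd⁴/32 = π(0.0497)⁴/32 = 5.990×10^-7 m⁴.
Shear stress varies linearly with radius: τ = T·r/J = 1050 × 0.0218 / 5.990×10^-7 = 3.821×10^7 Pa.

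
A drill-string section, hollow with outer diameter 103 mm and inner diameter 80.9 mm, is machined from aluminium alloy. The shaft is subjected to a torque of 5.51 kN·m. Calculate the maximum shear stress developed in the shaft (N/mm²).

41.5 N/mm²

J = π(d_o⁴ − d_i⁴)/32 = π(0.103⁴ − 0.0809⁴)/32 = 6.844×10^-6 m⁴.
τ_max = T·r/J = 5510 × 0.0515 / 6.844×10^-6 = 4.146×10^7 Pa.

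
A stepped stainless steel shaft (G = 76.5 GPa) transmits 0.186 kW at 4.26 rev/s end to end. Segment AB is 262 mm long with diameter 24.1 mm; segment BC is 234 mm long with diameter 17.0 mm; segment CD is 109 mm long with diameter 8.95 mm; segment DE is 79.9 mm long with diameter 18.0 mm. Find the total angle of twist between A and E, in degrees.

ω = 2π·4.26 = 26.77 rad/s, so T = P/ω = 0.186×10³ / 26.77 = 6.949 N·m.
J_AB = π(0.0241)⁴/32 = 3.31×10^-8 m⁴; J_BC = π(0.0170)⁴/32 = 8.20×10^-9 m⁴; J_CD = π(0.00895)⁴/32 = 6.30×10^-10 m⁴; J_DE = π(0.0180)⁴/32 = 1.03×10^-8 m⁴.
θ = (T/G)·Σ L_i/J_i = (6.949/76.5×10⁹)·(0.262/3.31×10^-8 + 0.234/8.20×10^-9 + 0.109/6.30×10^-10 + 0.0799/1.03×10^-8) = 0.01973 rad.

1.13°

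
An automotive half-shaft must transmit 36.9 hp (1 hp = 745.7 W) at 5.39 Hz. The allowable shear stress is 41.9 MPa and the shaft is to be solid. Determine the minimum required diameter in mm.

46.2 mm

ω = 2π·5.39 = 33.87 rad/s, so T = P/ω = 36.9×745.7 / 33.87 = 812.5 N·m.
For a solid shaft τ_max = 16T/(πd³), so d = (16T/(π τ_allow))^(1/3) = (16·812.5/(π·4.19×10^7))^(1/3) = 0.04622 m.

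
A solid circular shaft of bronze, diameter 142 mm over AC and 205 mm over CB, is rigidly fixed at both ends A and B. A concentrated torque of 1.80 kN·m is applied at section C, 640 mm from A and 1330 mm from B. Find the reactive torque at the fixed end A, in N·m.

Compatibility: T_A·a/J_AC = T_B·b/J_CB with T_A + T_B = T₀.
J_AC = 3.99×10^-5 m⁴, J_CB = 1.73×10^-4 m⁴, so T_A = T₀·(J_AC/a)/((J_AC/a)+(J_CB/b)) = 582.5 N·m, T_B = 1218 N·m.

582 N·m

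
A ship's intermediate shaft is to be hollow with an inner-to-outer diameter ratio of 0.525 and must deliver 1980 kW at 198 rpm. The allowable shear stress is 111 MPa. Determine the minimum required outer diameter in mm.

ω = 2π·198/60 = 20.73 rad/s, so T = P/ω = 1980×10³ / 20.73 = 95490 N·m.
For a hollow shaft with d_i/d_o = 0.525: τ_max = 16T/(π d_o³ (1−k⁴)), so d_o = [16T/(π τ_allow (1−k⁴))]^(1/3) = [16·95490/(π·1.11×10^8·0.9240)]^(1/3) = 0.1680 m.

168 mm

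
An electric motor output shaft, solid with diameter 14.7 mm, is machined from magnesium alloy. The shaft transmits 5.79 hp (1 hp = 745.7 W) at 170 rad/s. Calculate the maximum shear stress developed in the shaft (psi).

ω = 170 rad/s, so T = P/ω = 5.79×745.7 / 170.0 = 25.40 N·m.
J = πd⁴/32 = π(0.0147)⁴/32 = 4.584×10^-9 m⁴.
τ_max = T·r/J = 25.40 × 0.00735 / 4.584×10^-9 = 4.072×10^7 Pa.

5910 psi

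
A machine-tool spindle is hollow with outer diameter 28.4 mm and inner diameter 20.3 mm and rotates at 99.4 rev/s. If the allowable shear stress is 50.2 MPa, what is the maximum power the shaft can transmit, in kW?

104 kW

J = π(d_o⁴ − d_i⁴)/32 = π(0.0284⁴ − 0.0203⁴)/32 = 4.719×10^-8 m⁴.
T_max = τ_allow·J/r = 5.02×10^7 × 4.719×10^-8 / 0.0142 = 166.8 N·m.
ω = 2π·99.4 = 624.5 rad/s, so P_max = T_max·ω = 1.042×10^5 W.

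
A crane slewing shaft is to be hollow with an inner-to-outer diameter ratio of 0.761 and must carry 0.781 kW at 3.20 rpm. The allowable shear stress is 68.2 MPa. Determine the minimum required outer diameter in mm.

ω = 2π·3.20/60 = 0.3351 rad/s, so T = P/ω = 0.781×10³ / 0.3351 = 2331 N·m.
For a hollow shaft with d_i/d_o = 0.761: τ_max = 16T/(π d_o³ (1−k⁴)), so d_o = [16T/(π τ_allow (1−k⁴))]^(1/3) = [16·2331/(π·6.82×10^7·0.6646)]^(1/3) = 0.06398 m.

64.0 mm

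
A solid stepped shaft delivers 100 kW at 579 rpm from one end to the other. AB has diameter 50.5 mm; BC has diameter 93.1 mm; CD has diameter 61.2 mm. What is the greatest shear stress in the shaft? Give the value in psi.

ω = 2π·579/60 = 60.63 rad/s, so T = P/ω = 100×10³ / 60.63 = 1649 N·m.
Under the same torque, τ_max = 16T/(πd³) is largest where d is smallest — segment AB (d = 50.5 mm).
τ_max = 16·1649/(π·(0.0505)³) = 6.522×10^7 Pa.

9460 psi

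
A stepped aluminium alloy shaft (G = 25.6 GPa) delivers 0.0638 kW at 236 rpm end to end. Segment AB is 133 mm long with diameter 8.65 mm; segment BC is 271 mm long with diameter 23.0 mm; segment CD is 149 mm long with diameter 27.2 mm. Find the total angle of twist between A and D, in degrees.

1.47°

ω = 2π·236/60 = 24.71 rad/s, so T = P/ω = 0.0638×10³ / 24.71 = 2.582 N·m.
J_AB = π(0.00865)⁴/32 = 5.50×10^-10 m⁴; J_BC = π(0.0230)⁴/32 = 2.75×10^-8 m⁴; J_CD = π(0.0272)⁴/32 = 5.37×10^-8 m⁴.
θ = (T/G)·Σ L_i/J_i = (2.582/25.6×10⁹)·(0.133/5.50×10^-10 + 0.271/2.75×10^-8 + 0.149/5.37×10^-8) = 0.02568 rad.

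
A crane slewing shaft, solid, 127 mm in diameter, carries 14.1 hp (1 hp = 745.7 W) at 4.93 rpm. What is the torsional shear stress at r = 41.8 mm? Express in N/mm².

ω = 2π·4.93/60 = 0.5163 rad/s, so T = P/ω = 14.1×745.7 / 0.5163 = 20370 N·m.
J = πd⁴/32 = π(0.127)⁴/32 = 2.554×10^-5 m⁴.
Shear stress varies linearly with radius: τ = T·r/J = 20370 × 0.0418 / 2.554×10^-5 = 3.333×10^7 Pa.

33.3 N/mm²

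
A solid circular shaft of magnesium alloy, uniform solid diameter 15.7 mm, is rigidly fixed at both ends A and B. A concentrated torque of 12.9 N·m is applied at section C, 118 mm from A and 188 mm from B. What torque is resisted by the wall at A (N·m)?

With uniform GJ and both ends fixed, compatibility θ_AC = θ_CB gives T_A·a = T_B·b, together with T_A + T_B = T₀.
T_A = T₀·b/(a+b) = 12.90·188/306.0 = 7.925 N·m; T_B = 4.975 N·m.

7.93 N·m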